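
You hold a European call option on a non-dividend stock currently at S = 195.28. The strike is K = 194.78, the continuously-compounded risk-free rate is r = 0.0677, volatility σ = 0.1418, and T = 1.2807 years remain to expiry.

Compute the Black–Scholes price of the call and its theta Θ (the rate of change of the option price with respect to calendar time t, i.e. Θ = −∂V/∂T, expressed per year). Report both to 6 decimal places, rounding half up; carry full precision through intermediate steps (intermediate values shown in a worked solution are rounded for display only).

price = 22.091446
Θ = -12.243965

σ√T = 0.1418·√1.2807 = 0.160472
d₁ = (ln(S/K) + (r+σ²/2)T) / (σ√T) = (ln(195.28/194.78) + (0.0677+0.1418²/2)·1.2807) / 0.160472 = (0.002564 + 0.099579) / 0.160472 = 0.636514
d₂ = d₁ − σ√T = 0.636514 − 0.160472 = 0.476041
e^{−rT} = e^{−0.0677·1.2807} = 0.916949
N(d₁) = 0.737779,  N(d₂) = 0.682978
Call price V = S·N(d₁) − K·e^{−rT}·N(d₂) = 144.073512 − 121.982066 = 22.091446
φ(d₁) = (1/√(2π))·e^{−d₁²/2} = 0.325786
Θ = −S·φ(d₁)·σ/(2√T) − r·K·e^{−rT}·N(d₂) = −3.985779 − 8.258186 = -12.243965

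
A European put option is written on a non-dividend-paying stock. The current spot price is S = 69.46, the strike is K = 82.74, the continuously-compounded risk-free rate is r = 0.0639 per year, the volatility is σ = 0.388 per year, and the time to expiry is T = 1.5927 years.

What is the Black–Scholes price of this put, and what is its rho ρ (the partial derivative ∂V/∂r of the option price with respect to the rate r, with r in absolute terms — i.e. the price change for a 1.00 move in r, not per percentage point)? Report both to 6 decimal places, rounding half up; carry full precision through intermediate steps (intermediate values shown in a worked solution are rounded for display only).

σ√T = 0.388·√1.5927 = 0.489665
d₁ = (ln(S/K) + (r+σ²/2)T) / (σ√T) = (ln(69.46/82.74) + (0.0639+0.388²/2)·1.5927) / 0.489665 = (-0.174952 + 0.221659) / 0.489665 = 0.095386
d₂ = d₁ − σ√T = 0.095386 − 0.489665 = -0.394279
e^{−rT} = e^{−0.0639·1.5927} = 0.903234
N(−d₁) = 0.462004,  N(−d₂) = 0.653312
Put price V = K·e^{−rT}·N(−d₂) − S·N(−d₁) = 48.824375 − 32.090807 = 16.733568
ρ = −K·T·e^{−rT}·N(−d₂) = -77.762582

price = 16.733568
ρ = -77.762582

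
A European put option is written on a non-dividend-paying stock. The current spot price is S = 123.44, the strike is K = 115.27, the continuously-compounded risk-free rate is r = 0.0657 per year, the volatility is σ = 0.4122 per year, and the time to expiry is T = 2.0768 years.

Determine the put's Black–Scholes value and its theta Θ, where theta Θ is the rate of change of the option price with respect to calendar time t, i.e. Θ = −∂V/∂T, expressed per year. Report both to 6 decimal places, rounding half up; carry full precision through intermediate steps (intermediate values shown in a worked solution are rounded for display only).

σ√T = 0.4122·√2.0768 = 0.594026
d₁ = (ln(S/K) + (r+σ²/2)T) / (σ√T) = (ln(123.44/115.27) + (0.0657+0.4122²/2)·2.0768) / 0.594026 = (0.068478 + 0.312879) / 0.594026 = 0.641987
d₂ = d₁ − σ√T = 0.641987 − 0.594026 = 0.047962
e^{−rT} = e^{−0.0657·2.0768} = 0.872454
N(−d₁) = 0.260441,  N(−d₂) = 0.480873
Put price V = K·e^{−rT}·N(−d₂) − S·N(−d₁) = 48.360349 − 32.148797 = 16.211552
φ(d₁) = (1/√(2π))·e^{−d₁²/2} = 0.324648
Θ = −S·φ(d₁)·σ/(2√T) + r·K·e^{−rT}·N(−d₂) = −5.731257 + 3.177275 = -2.553982

price = 16.211552
Θ = -2.553982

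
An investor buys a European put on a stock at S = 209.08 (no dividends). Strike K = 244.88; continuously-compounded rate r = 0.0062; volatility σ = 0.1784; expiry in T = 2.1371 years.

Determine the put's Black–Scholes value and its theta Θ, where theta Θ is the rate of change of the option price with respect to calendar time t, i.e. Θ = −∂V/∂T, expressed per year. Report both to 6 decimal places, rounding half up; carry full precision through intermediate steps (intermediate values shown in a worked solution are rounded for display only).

price = 43.157028
Θ = -3.521370

σ√T = 0.1784·√2.1371 = 0.260800
d₁ = (ln(S/K) + (r+σ²/2)T) / (σ√T) = (ln(209.08/244.88) + (0.0062+0.1784²/2)·2.1371) / 0.260800 = (-0.158051 + 0.047258) / 0.260800 = -0.424820
d₂ = d₁ − σ√T = -0.424820 − 0.260800 = -0.685620
e^{−rT} = e^{−0.0062·2.1371} = 0.986837
N(−d₁) = 0.664516,  N(−d₂) = 0.753524
Put price V = K·e^{−rT}·N(−d₂) − S·N(−d₁) = 182.094065 − 138.937038 = 43.157028
φ(d₁) = (1/√(2π))·e^{−d₁²/2} = 0.364520
Θ = −S·φ(d₁)·σ/(2√T) + r·K·e^{−rT}·N(−d₂) = −4.650353 + 1.128983 = -3.521370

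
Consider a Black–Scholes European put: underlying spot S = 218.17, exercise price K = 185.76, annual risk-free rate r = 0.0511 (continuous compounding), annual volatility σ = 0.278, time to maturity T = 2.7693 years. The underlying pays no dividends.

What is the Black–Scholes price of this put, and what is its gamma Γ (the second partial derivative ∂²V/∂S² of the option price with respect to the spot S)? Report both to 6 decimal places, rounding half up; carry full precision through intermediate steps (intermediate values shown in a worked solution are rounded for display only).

price = 13.206941
Γ = 0.002672

σ√T = 0.278·√2.7693 = 0.462626
d₁ = (ln(S/K) + (r+σ²/2)T) / (σ√T) = (ln(218.17/185.76) + (0.0511+0.278²/2)·2.7693) / 0.462626 = (0.160819 + 0.248523) / 0.462626 = 0.884822
d₂ = d₁ − σ√T = 0.884822 − 0.462626 = 0.422197
e^{−rT} = e^{−0.0511·2.7693} = 0.868045
N(−d₁) = 0.188126,  N(−d₂) = 0.336441
Put price V = K·e^{−rT}·N(−d₂) − S·N(−d₁) = 54.250442 − 41.043502 = 13.206941
φ(d₁) = (1/√(2π))·e^{−d₁²/2} = 0.269714
Γ = φ(d₁) / (S·σ·√T) = 0.002672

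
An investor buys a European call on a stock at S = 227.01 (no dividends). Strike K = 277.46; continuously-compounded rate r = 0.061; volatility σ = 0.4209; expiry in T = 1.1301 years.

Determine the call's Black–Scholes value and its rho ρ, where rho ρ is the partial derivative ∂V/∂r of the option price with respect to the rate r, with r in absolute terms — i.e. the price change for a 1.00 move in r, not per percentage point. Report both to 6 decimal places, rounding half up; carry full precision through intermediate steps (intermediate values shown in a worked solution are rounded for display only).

σ√T = 0.4209·√1.1301 = 0.447443
d₁ = (ln(S/K) + (r+σ²/2)T) / (σ√T) = (ln(227.01/277.46) + (0.061+0.4209²/2)·1.1301) / 0.447443 = (-0.200683 + 0.169039) / 0.447443 = -0.070722
d₂ = d₁ − σ√T = -0.070722 − 0.447443 = -0.518165
e^{−rT} = e^{−0.061·1.1301} = 0.933386
N(d₁) = 0.471809,  N(d₂) = 0.302172
Call price V = S·N(d₁) − K·e^{−rT}·N(d₂) = 107.105452 − 78.255609 = 28.849843
ρ = K·T·e^{−rT}·N(d₂) = 88.436664

price = 28.849843
ρ = 88.436664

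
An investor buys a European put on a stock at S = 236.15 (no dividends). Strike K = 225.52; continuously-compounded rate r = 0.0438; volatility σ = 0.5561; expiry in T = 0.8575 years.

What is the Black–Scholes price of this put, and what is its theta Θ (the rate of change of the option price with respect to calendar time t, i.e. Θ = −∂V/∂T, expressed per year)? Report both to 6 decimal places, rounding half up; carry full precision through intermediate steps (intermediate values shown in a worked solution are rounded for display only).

price = 37.179438
Θ = -20.784305

σ√T = 0.5561·√0.8575 = 0.514956
d₁ = (ln(S/K) + (r+σ²/2)T) / (σ√T) = (ln(236.15/225.52) + (0.0438+0.5561²/2)·0.8575) / 0.514956 = (0.046058 + 0.170148) / 0.514956 = 0.419855
d₂ = d₁ − σ√T = 0.419855 − 0.514956 = -0.095101
e^{−rT} = e^{−0.0438·0.8575} = 0.963138
N(−d₁) = 0.337296,  N(−d₂) = 0.537883
Put price V = K·e^{−rT}·N(−d₂) − S·N(−d₁) = 116.831846 − 79.652408 = 37.179438
φ(d₁) = (1/√(2π))·e^{−d₁²/2} = 0.365285
Θ = −S·φ(d₁)·σ/(2√T) + r·K·e^{−rT}·N(−d₂) = −25.901540 + 5.117235 = -20.784305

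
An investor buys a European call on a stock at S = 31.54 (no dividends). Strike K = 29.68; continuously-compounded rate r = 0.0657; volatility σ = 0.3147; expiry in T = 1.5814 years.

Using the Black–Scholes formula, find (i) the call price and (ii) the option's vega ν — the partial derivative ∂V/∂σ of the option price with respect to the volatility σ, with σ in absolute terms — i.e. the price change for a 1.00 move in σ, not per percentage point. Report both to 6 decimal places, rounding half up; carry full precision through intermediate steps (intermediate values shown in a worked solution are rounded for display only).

σ√T = 0.3147·√1.5814 = 0.395747
d₁ = (ln(S/K) + (r+σ²/2)T) / (σ√T) = (ln(31.54/29.68) + (0.0657+0.3147²/2)·1.5814) / 0.395747 = (0.060783 + 0.182206) / 0.395747 = 0.614001
d₂ = d₁ − σ√T = 0.614001 − 0.395747 = 0.218254
e^{−rT} = e^{−0.0657·1.5814} = 0.901317
N(d₁) = 0.730393,  N(d₂) = 0.586384
Call price V = S·N(d₁) − K·e^{−rT}·N(d₂) = 23.036583 − 15.686424 = 7.350159
φ(d₁) = (1/√(2π))·e^{−d₁²/2} = 0.330405
ν = S·φ(d₁)·√T = 13.104750

price = 7.350159
ν = 13.104750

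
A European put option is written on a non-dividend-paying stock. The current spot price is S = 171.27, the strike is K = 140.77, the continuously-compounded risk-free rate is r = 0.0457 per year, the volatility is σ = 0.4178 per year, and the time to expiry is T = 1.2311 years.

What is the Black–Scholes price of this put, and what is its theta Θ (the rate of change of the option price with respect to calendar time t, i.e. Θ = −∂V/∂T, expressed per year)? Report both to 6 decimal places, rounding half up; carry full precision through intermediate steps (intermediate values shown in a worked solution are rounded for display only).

price = 12.727771
Θ = -7.223856

σ√T = 0.4178·√1.2311 = 0.463570
d₁ = (ln(S/K) + (r+σ²/2)T) / (σ√T) = (ln(171.27/140.77) + (0.0457+0.4178²/2)·1.2311) / 0.463570 = (0.196114 + 0.163710) / 0.463570 = 0.776202
d₂ = d₁ − σ√T = 0.776202 − 0.463570 = 0.312632
e^{−rT} = e^{−0.0457·1.2311} = 0.945292
N(−d₁) = 0.218815,  N(−d₂) = 0.377280
Put price V = K·e^{−rT}·N(−d₂) − S·N(−d₁) = 50.204207 − 37.476437 = 12.727771
φ(d₁) = (1/√(2π))·e^{−d₁²/2} = 0.295176
Θ = −S·φ(d₁)·σ/(2√T) + r·K·e^{−rT}·N(−d₂) = −9.518188 + 2.294332 = -7.223856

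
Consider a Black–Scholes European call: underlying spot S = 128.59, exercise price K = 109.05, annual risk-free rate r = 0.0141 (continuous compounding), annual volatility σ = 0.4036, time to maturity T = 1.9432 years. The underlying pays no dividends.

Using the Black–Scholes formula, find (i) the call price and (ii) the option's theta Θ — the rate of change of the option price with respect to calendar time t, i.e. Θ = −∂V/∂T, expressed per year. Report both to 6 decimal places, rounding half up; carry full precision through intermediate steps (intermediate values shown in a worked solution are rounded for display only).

σ√T = 0.4036·√1.9432 = 0.562613
d₁ = (ln(S/K) + (r+σ²/2)T) / (σ√T) = (ln(128.59/109.05) + (0.0141+0.4036²/2)·1.9432) / 0.562613 = (0.164823 + 0.185666) / 0.562613 = 0.622965
d₂ = d₁ − σ√T = 0.622965 − 0.562613 = 0.060352
e^{−rT} = e^{−0.0141·1.9432} = 0.972973
N(d₁) = 0.733346,  N(d₂) = 0.524062
Call price V = S·N(d₁) − K·e^{−rT}·N(d₂) = 94.301004 − 55.604428 = 38.696577
φ(d₁) = (1/√(2π))·e^{−d₁²/2} = 0.328578
Θ = −S·φ(d₁)·σ/(2√T) − r·K·e^{−rT}·N(d₂) = −6.116570 − 0.784022 = -6.900592

price = 38.696577
Θ = -6.900592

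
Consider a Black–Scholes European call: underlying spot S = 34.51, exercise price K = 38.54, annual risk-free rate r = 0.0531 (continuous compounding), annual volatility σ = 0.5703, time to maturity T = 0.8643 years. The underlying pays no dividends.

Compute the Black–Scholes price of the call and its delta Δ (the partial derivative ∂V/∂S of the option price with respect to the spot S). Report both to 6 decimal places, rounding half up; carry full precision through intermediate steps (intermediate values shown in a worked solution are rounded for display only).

σ√T = 0.5703·√0.8643 = 0.530195
d₁ = (ln(S/K) + (r+σ²/2)T) / (σ√T) = (ln(34.51/38.54) + (0.0531+0.5703²/2)·0.8643) / 0.530195 = (-0.110448 + 0.186448) / 0.530195 = 0.143344
d₂ = d₁ − σ√T = 0.143344 − 0.530195 = -0.386851
e^{−rT} = e^{−0.0531·0.8643} = 0.955143
N(d₁) = 0.556991,  N(d₂) = 0.349433
Call price V = S·N(d₁) − K·e^{−rT}·N(d₂) = 19.221748 − 12.863057 = 6.358691
Δ = N(d₁) = 0.556991

price = 6.358691
Δ = 0.556991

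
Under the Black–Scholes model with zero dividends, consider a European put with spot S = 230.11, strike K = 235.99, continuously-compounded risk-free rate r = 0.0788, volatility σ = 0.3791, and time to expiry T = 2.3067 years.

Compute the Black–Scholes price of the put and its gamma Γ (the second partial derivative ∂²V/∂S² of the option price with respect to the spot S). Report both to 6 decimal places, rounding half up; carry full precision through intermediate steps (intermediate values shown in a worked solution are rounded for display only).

price = 33.409738
Γ = 0.002574

σ√T = 0.3791·√2.3067 = 0.575770
d₁ = (ln(S/K) + (r+σ²/2)T) / (σ√T) = (ln(230.11/235.99) + (0.0788+0.3791²/2)·2.3067) / 0.575770 = (-0.025232 + 0.347524) / 0.575770 = 0.559757
d₂ = d₁ − σ√T = 0.559757 − 0.575770 = -0.016013
e^{−rT} = e^{−0.0788·2.3067} = 0.833795
N(−d₁) = 0.287822,  N(−d₂) = 0.506388
Put price V = K·e^{−rT}·N(−d₂) − S·N(−d₁) = 99.640562 − 66.230824 = 33.409738
φ(d₁) = (1/√(2π))·e^{−d₁²/2} = 0.341092
Γ = φ(d₁) / (S·σ·√T) = 0.002574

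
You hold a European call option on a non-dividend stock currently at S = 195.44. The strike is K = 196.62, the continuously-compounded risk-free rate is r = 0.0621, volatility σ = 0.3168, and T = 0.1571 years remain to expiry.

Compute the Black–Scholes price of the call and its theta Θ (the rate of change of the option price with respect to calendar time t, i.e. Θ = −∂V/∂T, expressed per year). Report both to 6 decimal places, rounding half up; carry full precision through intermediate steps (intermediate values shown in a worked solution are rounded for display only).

σ√T = 0.3168·√0.1571 = 0.125566
d₁ = (ln(S/K) + (r+σ²/2)T) / (σ√T) = (ln(195.44/196.62) + (0.0621+0.3168²/2)·0.1571) / 0.125566 = (-0.006020 + 0.017639) / 0.125566 = 0.092540
d₂ = d₁ − σ√T = 0.092540 − 0.125566 = -0.033027
e^{−rT} = e^{−0.0621·0.1571} = 0.990292
N(d₁) = 0.536865,  N(d₂) = 0.486827
Call price V = S·N(d₁) − K·e^{−rT}·N(d₂) = 104.924961 − 94.790557 = 10.134403
φ(d₁) = (1/√(2π))·e^{−d₁²/2} = 0.397238
Θ = −S·φ(d₁)·σ/(2√T) − r·K·e^{−rT}·N(d₂) = −31.026376 − 5.886494 = -36.912869

price = 10.134403
Θ = -36.912869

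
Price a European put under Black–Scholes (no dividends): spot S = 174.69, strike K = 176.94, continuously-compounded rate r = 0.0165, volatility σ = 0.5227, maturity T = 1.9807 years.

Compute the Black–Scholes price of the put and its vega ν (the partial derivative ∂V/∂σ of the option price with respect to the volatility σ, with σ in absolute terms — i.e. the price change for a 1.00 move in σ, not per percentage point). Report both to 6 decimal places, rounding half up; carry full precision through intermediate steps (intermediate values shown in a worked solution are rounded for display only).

price = 47.938563
ν = 90.726338

σ√T = 0.5227·√1.9807 = 0.735634
d₁ = (ln(S/K) + (r+σ²/2)T) / (σ√T) = (ln(174.69/176.94) + (0.0165+0.5227²/2)·1.9807) / 0.735634 = (-0.012798 + 0.303260) / 0.735634 = 0.394847
d₂ = d₁ − σ√T = 0.394847 − 0.735634 = -0.340788
e^{−rT} = e^{−0.0165·1.9807} = 0.967847
N(−d₁) = 0.346478,  N(−d₂) = 0.633368
Put price V = K·e^{−rT}·N(−d₂) − S·N(−d₁) = 108.464816 − 60.526253 = 47.938563
φ(d₁) = (1/√(2π))·e^{−d₁²/2} = 0.369025
ν = S·φ(d₁)·√T = 90.726338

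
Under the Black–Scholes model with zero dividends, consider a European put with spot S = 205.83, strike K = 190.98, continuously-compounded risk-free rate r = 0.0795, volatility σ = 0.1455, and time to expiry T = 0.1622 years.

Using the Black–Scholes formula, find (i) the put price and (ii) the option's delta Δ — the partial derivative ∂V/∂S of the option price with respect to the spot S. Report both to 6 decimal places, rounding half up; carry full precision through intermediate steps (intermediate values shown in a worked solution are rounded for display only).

price = 0.339797
Δ = -0.063352

σ√T = 0.1455·√0.1622 = 0.058599
d₁ = (ln(S/K) + (r+σ²/2)T) / (σ√T) = (ln(205.83/190.98) + (0.0795+0.1455²/2)·0.1622) / 0.058599 = (0.074882 + 0.014612) / 0.058599 = 1.527228
d₂ = d₁ − σ√T = 1.527228 − 0.058599 = 1.468630
e^{−rT} = e^{−0.0795·0.1622} = 0.987188
N(−d₁) = 0.063352,  N(−d₂) = 0.070967
Put price V = K·e^{−rT}·N(−d₂) − S·N(−d₁) = 13.379566 − 13.039768 = 0.339797
Δ = −N(−d₁) = -0.063352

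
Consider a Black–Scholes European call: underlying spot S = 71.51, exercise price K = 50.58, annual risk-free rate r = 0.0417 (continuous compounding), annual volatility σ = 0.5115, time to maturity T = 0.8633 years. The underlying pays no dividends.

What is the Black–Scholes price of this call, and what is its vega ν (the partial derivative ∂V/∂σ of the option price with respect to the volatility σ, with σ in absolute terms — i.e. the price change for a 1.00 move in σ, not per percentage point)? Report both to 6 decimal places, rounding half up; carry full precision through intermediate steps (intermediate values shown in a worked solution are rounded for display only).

price = 26.011751
ν = 15.402395

σ√T = 0.5115·√0.8633 = 0.475255
d₁ = (ln(S/K) + (r+σ²/2)T) / (σ√T) = (ln(71.51/50.58) + (0.0417+0.5115²/2)·0.8633) / 0.475255 = (0.346281 + 0.148933) / 0.475255 = 1.041997
d₂ = d₁ − σ√T = 1.041997 − 0.475255 = 0.566743
e^{−rT} = e^{−0.0417·0.8633} = 0.964641
N(d₁) = 0.851294,  N(d₂) = 0.714555
Call price V = S·N(d₁) − K·e^{−rT}·N(d₂) = 60.876001 − 34.864250 = 26.011751
φ(d₁) = (1/√(2π))·e^{−d₁²/2} = 0.231815
ν = S·φ(d₁)·√T = 15.402395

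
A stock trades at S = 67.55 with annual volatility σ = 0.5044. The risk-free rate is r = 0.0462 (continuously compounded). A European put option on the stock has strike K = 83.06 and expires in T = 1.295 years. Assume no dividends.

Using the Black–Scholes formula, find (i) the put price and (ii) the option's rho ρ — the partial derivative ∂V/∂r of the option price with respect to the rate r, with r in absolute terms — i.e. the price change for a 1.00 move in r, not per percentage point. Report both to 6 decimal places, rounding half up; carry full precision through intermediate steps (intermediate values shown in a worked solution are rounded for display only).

σ√T = 0.5044·√1.295 = 0.573997
d₁ = (ln(S/K) + (r+σ²/2)T) / (σ√T) = (ln(67.55/83.06) + (0.0462+0.5044²/2)·1.295) / 0.573997 = (-0.206695 + 0.224566) / 0.573997 = 0.031133
d₂ = d₁ − σ√T = 0.031133 − 0.573997 = -0.542864
e^{−rT} = e^{−0.0462·1.295} = 0.941926
N(−d₁) = 0.487582,  N(−d₂) = 0.706388
Put price V = K·e^{−rT}·N(−d₂) − S·N(−d₁) = 55.265241 − 32.936142 = 22.329099
ρ = −K·T·e^{−rT}·N(−d₂) = -71.568486

price = 22.329099
ρ = -71.568486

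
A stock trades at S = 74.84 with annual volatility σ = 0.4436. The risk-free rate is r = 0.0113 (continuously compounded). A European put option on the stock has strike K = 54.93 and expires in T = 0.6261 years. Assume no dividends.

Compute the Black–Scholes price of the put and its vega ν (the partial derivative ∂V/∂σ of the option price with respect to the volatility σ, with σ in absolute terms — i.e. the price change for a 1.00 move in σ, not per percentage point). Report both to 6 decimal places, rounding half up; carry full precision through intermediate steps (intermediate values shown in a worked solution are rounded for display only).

price = 2.225699
ν = 13.230415

σ√T = 0.4436·√0.6261 = 0.351005
d₁ = (ln(S/K) + (r+σ²/2)T) / (σ√T) = (ln(74.84/54.93) + (0.0113+0.4436²/2)·0.6261) / 0.351005 = (0.309293 + 0.068677) / 0.351005 = 1.076822
d₂ = d₁ − σ√T = 1.076822 − 0.351005 = 0.725817
e^{−rT} = e^{−0.0113·0.6261} = 0.992950
N(−d₁) = 0.140780,  N(−d₂) = 0.233975
Put price V = K·e^{−rT}·N(−d₂) − S·N(−d₁) = 12.761662 − 10.535964 = 2.225699
φ(d₁) = (1/√(2π))·e^{−d₁²/2} = 0.223418
ν = S·φ(d₁)·√T = 13.230415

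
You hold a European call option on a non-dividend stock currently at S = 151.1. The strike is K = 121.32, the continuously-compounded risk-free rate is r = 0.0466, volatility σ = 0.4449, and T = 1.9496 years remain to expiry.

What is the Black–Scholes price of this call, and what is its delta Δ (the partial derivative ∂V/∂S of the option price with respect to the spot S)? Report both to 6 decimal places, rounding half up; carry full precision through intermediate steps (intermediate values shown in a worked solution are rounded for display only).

price = 55.838005
Δ = 0.791092

σ√T = 0.4449·√1.9496 = 0.621205
d₁ = (ln(S/K) + (r+σ²/2)T) / (σ√T) = (ln(151.1/121.32) + (0.0466+0.4449²/2)·1.9496) / 0.621205 = (0.219510 + 0.283799) / 0.621205 = 0.810215
d₂ = d₁ − σ√T = 0.810215 − 0.621205 = 0.189009
e^{−rT} = e^{−0.0466·1.9496} = 0.913153
N(d₁) = 0.791092,  N(d₂) = 0.574957
Call price V = S·N(d₁) − K·e^{−rT}·N(d₂) = 119.533934 − 63.695929 = 55.838005
Δ = N(d₁) = 0.791092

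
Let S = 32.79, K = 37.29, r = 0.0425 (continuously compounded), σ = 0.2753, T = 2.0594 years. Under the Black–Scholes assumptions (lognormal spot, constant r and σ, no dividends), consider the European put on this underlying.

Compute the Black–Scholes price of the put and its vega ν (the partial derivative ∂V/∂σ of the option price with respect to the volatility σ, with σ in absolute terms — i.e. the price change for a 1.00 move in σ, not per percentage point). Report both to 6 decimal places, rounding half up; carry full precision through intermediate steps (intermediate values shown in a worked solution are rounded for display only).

price = 5.957728
ν = 18.690501

σ√T = 0.2753·√2.0594 = 0.395072
d₁ = (ln(S/K) + (r+σ²/2)T) / (σ√T) = (ln(32.79/37.29) + (0.0425+0.2753²/2)·2.0594) / 0.395072 = (-0.128602 + 0.165566) / 0.395072 = 0.093563
d₂ = d₁ − σ√T = 0.093563 − 0.395072 = -0.301510
e^{−rT} = e^{−0.0425·2.0594} = 0.916196
N(−d₁) = 0.462728,  N(−d₂) = 0.618487
Put price V = K·e^{−rT}·N(−d₂) − S·N(−d₁) = 21.130590 − 15.172863 = 5.957728
φ(d₁) = (1/√(2π))·e^{−d₁²/2} = 0.397200
ν = S·φ(d₁)·√T = 18.690501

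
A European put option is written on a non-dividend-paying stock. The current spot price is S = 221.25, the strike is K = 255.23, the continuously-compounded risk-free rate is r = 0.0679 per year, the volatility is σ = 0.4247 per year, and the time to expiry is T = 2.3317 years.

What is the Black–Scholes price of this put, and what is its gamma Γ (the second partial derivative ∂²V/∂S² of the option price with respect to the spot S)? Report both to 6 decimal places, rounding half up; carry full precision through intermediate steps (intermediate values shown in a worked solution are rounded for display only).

σ√T = 0.4247·√2.3317 = 0.648513
d₁ = (ln(S/K) + (r+σ²/2)T) / (σ√T) = (ln(221.25/255.23) + (0.0679+0.4247²/2)·2.3317) / 0.648513 = (-0.142872 + 0.368607) / 0.648513 = 0.348081
d₂ = d₁ − σ√T = 0.348081 − 0.648513 = -0.300432
e^{−rT} = e^{−0.0679·2.3317} = 0.853575
N(−d₁) = 0.363890,  N(−d₂) = 0.618076
Put price V = K·e^{−rT}·N(−d₂) − S·N(−d₁) = 134.652709 − 80.510581 = 54.142128
φ(d₁) = (1/√(2π))·e^{−d₁²/2} = 0.375492
Γ = φ(d₁) / (S·σ·√T) = 0.002617

price = 54.142128
Γ = 0.002617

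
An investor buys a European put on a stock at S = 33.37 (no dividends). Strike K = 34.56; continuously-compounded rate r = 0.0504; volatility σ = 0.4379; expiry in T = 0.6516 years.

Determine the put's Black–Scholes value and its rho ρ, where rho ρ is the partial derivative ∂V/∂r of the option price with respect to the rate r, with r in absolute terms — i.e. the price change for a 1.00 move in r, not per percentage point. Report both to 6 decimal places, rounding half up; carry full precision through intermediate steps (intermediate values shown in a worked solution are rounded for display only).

σ√T = 0.4379·√0.6516 = 0.353481
d₁ = (ln(S/K) + (r+σ²/2)T) / (σ√T) = (ln(33.37/34.56) + (0.0504+0.4379²/2)·0.6516) / 0.353481 = (-0.035040 + 0.095315) / 0.353481 = 0.170519
d₂ = d₁ − σ√T = 0.170519 − 0.353481 = -0.182961
e^{−rT} = e^{−0.0504·0.6516} = 0.967693
N(−d₁) = 0.432301,  N(−d₂) = 0.572586
Put price V = K·e^{−rT}·N(−d₂) − S·N(−d₁) = 19.149251 − 14.425881 = 4.723370
ρ = −K·T·e^{−rT}·N(−d₂) = -12.477652

price = 4.723370
ρ = -12.477652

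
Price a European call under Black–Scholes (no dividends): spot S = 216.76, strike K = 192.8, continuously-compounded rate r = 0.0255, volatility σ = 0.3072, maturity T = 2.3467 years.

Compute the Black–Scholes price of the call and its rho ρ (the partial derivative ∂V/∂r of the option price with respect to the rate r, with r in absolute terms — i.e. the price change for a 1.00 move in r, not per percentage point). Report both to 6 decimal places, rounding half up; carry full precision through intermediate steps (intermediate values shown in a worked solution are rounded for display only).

price = 57.165661
ρ = 236.936134

σ√T = 0.3072·√2.3467 = 0.470598
d₁ = (ln(S/K) + (r+σ²/2)T) / (σ√T) = (ln(216.76/192.8) + (0.0255+0.3072²/2)·2.3467) / 0.470598 = (0.117137 + 0.170572) / 0.470598 = 0.611370
d₂ = d₁ − σ√T = 0.611370 − 0.470598 = 0.140772
e^{−rT} = e^{−0.0255·2.3467} = 0.941914
N(d₁) = 0.729523,  N(d₂) = 0.555975
Call price V = S·N(d₁) − K·e^{−rT}·N(d₂) = 158.131330 − 100.965668 = 57.165661
ρ = K·T·e^{−rT}·N(d₂) = 236.936134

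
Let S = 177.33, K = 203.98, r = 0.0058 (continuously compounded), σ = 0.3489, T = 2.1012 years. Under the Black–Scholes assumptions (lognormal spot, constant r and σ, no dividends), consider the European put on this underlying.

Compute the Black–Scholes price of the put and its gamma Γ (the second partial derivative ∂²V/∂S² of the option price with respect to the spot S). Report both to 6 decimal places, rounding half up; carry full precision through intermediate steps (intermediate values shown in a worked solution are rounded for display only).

σ√T = 0.3489·√2.1012 = 0.505749
d₁ = (ln(S/K) + (r+σ²/2)T) / (σ√T) = (ln(177.33/203.98) + (0.0058+0.3489²/2)·2.1012) / 0.505749 = (-0.140010 + 0.140078) / 0.505749 = 0.000135
d₂ = d₁ − σ√T = 0.000135 − 0.505749 = -0.505614
e^{−rT} = e^{−0.0058·2.1012} = 0.987887
N(−d₁) = 0.499946,  N(−d₂) = 0.693436
Put price V = K·e^{−rT}·N(−d₂) − S·N(−d₁) = 139.733739 − 88.655457 = 51.078282
φ(d₁) = (1/√(2π))·e^{−d₁²/2} = 0.398942
Γ = φ(d₁) / (S·σ·√T) = 0.004448

price = 51.078282
Γ = 0.004448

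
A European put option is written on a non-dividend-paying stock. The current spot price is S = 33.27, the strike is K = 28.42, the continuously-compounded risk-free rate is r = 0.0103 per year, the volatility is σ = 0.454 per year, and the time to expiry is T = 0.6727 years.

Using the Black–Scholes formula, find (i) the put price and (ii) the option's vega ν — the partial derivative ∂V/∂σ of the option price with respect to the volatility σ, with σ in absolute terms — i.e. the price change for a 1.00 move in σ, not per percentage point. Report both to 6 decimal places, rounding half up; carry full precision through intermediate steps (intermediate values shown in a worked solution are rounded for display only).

price = 2.447929
ν = 8.938251

σ√T = 0.454·√0.6727 = 0.372363
d₁ = (ln(S/K) + (r+σ²/2)T) / (σ√T) = (ln(33.27/28.42) + (0.0103+0.454²/2)·0.6727) / 0.372363 = (0.157563 + 0.076256) / 0.372363 = 0.627933
d₂ = d₁ − σ√T = 0.627933 − 0.372363 = 0.255570
e^{−rT} = e^{−0.0103·0.6727} = 0.993095
N(−d₁) = 0.265024,  N(−d₂) = 0.399142
Put price V = K·e^{−rT}·N(−d₂) − S·N(−d₁) = 11.265279 − 8.817350 = 2.447929
φ(d₁) = (1/√(2π))·e^{−d₁²/2} = 0.327559
ν = S·φ(d₁)·√T = 8.938251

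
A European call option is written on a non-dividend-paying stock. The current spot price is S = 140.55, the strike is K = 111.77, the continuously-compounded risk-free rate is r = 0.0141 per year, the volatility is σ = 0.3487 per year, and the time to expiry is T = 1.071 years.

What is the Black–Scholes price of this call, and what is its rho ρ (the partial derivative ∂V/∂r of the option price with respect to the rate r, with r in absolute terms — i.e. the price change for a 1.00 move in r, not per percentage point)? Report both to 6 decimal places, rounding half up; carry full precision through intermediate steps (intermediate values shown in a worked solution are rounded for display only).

σ√T = 0.3487·√1.071 = 0.360867
d₁ = (ln(S/K) + (r+σ²/2)T) / (σ√T) = (ln(140.55/111.77) + (0.0141+0.3487²/2)·1.071) / 0.360867 = (0.229120 + 0.080213) / 0.360867 = 0.857196
d₂ = d₁ − σ√T = 0.857196 − 0.360867 = 0.496330
e^{−rT} = e^{−0.0141·1.071} = 0.985012
N(d₁) = 0.804332,  N(d₂) = 0.690169
Call price V = S·N(d₁) − K·e^{−rT}·N(d₂) = 113.048839 − 75.984054 = 37.064785
ρ = K·T·e^{−rT}·N(d₂) = 81.378922

price = 37.064785
ρ = 81.378922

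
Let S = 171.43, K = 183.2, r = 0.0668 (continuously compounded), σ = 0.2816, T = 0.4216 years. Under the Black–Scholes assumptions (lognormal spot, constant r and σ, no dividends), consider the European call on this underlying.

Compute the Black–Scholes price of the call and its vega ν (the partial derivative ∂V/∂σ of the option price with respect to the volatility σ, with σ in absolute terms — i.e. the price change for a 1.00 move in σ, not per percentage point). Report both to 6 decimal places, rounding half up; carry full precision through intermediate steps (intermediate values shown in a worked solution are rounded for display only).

price = 9.666214
ν = 44.099939

σ√T = 0.2816·√0.4216 = 0.182845
d₁ = (ln(S/K) + (r+σ²/2)T) / (σ√T) = (ln(171.43/183.2) + (0.0668+0.2816²/2)·0.4216) / 0.182845 = (-0.066403 + 0.044879) / 0.182845 = -0.117720
d₂ = d₁ − σ√T = -0.117720 − 0.182845 = -0.300564
e^{−rT} = e^{−0.0668·0.4216} = 0.972230
N(d₁) = 0.453145,  N(d₂) = 0.381873
Call price V = S·N(d₁) − K·e^{−rT}·N(d₂) = 77.682640 − 68.016426 = 9.666214
φ(d₁) = (1/√(2π))·e^{−d₁²/2} = 0.396188
ν = S·φ(d₁)·√T = 44.099939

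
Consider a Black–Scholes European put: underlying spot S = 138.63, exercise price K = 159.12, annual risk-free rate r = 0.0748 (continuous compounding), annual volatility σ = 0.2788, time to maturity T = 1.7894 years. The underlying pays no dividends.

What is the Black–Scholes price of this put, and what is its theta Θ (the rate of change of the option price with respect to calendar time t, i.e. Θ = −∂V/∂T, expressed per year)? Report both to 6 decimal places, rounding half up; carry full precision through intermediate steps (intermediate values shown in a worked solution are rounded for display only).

price = 20.827348
Θ = 0.344313

σ√T = 0.2788·√1.7894 = 0.372946
d₁ = (ln(S/K) + (r+σ²/2)T) / (σ√T) = (ln(138.63/159.12) + (0.0748+0.2788²/2)·1.7894) / 0.372946 = (-0.137850 + 0.203392) / 0.372946 = 0.175740
d₂ = d₁ − σ√T = 0.175740 − 0.372946 = -0.197207
e^{−rT} = e^{−0.0748·1.7894} = 0.874724
N(−d₁) = 0.430249,  N(−d₂) = 0.578167
Put price V = K·e^{−rT}·N(−d₂) − S·N(−d₁) = 80.472793 − 59.645445 = 20.827348
φ(d₁) = (1/√(2π))·e^{−d₁²/2} = 0.392829
Θ = −S·φ(d₁)·σ/(2√T) + r·K·e^{−rT}·N(−d₂) = −5.675052 + 6.019365 = 0.344313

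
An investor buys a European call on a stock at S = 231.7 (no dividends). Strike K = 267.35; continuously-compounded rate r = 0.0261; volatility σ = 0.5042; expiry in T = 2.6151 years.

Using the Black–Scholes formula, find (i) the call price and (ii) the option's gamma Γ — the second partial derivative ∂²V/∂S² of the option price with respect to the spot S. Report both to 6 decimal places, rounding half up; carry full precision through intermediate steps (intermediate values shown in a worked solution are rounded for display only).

σ√T = 0.5042·√2.6151 = 0.815355
d₁ = (ln(S/K) + (r+σ²/2)T) / (σ√T) = (ln(231.7/267.35) + (0.0261+0.5042²/2)·2.6151) / 0.815355 = (-0.143115 + 0.400656) / 0.815355 = 0.315864
d₂ = d₁ − σ√T = 0.315864 − 0.815355 = -0.499492
e^{−rT} = e^{−0.0261·2.6151} = 0.934023
N(d₁) = 0.623947,  N(d₂) = 0.308716
Call price V = S·N(d₁) − K·e^{−rT}·N(d₂) = 144.568519 − 77.089922 = 67.478597
φ(d₁) = (1/√(2π))·e^{−d₁²/2} = 0.379529
Γ = φ(d₁) / (S·σ·√T) = 0.002009

price = 67.478597
Γ = 0.002009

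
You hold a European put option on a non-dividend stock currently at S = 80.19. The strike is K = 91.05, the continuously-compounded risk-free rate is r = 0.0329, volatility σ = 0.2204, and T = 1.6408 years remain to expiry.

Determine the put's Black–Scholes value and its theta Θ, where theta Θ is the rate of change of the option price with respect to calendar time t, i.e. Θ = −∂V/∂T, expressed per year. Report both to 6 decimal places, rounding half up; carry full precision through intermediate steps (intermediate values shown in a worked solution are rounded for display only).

price = 12.689003
Θ = -0.873296

σ√T = 0.2204·√1.6408 = 0.282319
d₁ = (ln(S/K) + (r+σ²/2)T) / (σ√T) = (ln(80.19/91.05) + (0.0329+0.2204²/2)·1.6408) / 0.282319 = (-0.127010 + 0.093834) / 0.282319 = -0.117512
d₂ = d₁ − σ√T = -0.117512 − 0.282319 = -0.399830
e^{−rT} = e^{−0.0329·1.6408} = 0.947449
N(−d₁) = 0.546773,  N(−d₂) = 0.655359
Put price V = K·e^{−rT}·N(−d₂) − S·N(−d₁) = 56.534713 − 43.845710 = 12.689003
φ(d₁) = (1/√(2π))·e^{−d₁²/2} = 0.396197
Θ = −S·φ(d₁)·σ/(2√T) + r·K·e^{−rT}·N(−d₂) = −2.733288 + 1.859992 = -0.873296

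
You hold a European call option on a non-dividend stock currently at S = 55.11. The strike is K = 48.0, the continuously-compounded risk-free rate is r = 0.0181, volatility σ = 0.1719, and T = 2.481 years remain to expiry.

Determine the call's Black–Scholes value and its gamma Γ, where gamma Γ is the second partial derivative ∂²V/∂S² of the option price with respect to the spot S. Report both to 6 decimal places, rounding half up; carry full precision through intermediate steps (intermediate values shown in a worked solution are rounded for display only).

price = 11.233321
Γ = 0.019237

σ√T = 0.1719·√2.481 = 0.270763
d₁ = (ln(S/K) + (r+σ²/2)T) / (σ√T) = (ln(55.11/48.0) + (0.0181+0.1719²/2)·2.481) / 0.270763 = (0.138130 + 0.081562) / 0.270763 = 0.811383
d₂ = d₁ − σ√T = 0.811383 − 0.270763 = 0.540620
e^{−rT} = e^{−0.0181·2.481} = 0.956087
N(d₁) = 0.791427,  N(d₂) = 0.705615
Call price V = S·N(d₁) − K·e^{−rT}·N(d₂) = 43.615555 − 32.382234 = 11.233321
φ(d₁) = (1/√(2π))·e^{−d₁²/2} = 0.287047
Γ = φ(d₁) / (S·σ·√T) = 0.019237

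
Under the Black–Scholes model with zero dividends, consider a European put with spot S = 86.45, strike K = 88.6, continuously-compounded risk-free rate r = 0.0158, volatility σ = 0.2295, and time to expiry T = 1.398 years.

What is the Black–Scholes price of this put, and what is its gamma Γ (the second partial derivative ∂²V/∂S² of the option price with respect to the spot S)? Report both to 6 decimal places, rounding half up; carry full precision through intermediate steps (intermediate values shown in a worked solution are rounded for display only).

price = 9.449145
Γ = 0.016871

σ√T = 0.2295·√1.398 = 0.271354
d₁ = (ln(S/K) + (r+σ²/2)T) / (σ√T) = (ln(86.45/88.6) + (0.0158+0.2295²/2)·1.398) / 0.271354 = (-0.024566 + 0.058905) / 0.271354 = 0.126548
d₂ = d₁ − σ√T = 0.126548 − 0.271354 = -0.144806
e^{−rT} = e^{−0.0158·1.398} = 0.978154
N(−d₁) = 0.449649,  N(−d₂) = 0.557568
Put price V = K·e^{−rT}·N(−d₂) − S·N(−d₁) = 48.321315 − 38.872169 = 9.449145
φ(d₁) = (1/√(2π))·e^{−d₁²/2} = 0.395761
Γ = φ(d₁) / (S·σ·√T) = 0.016871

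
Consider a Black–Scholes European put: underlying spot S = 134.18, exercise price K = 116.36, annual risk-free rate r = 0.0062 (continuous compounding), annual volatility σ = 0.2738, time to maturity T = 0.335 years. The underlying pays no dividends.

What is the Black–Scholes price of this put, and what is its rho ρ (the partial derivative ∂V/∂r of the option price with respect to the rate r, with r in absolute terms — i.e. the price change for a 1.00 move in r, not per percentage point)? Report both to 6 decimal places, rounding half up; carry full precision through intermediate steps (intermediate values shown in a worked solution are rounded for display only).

σ√T = 0.2738·√0.335 = 0.158473
d₁ = (ln(S/K) + (r+σ²/2)T) / (σ√T) = (ln(134.18/116.36) + (0.0062+0.2738²/2)·0.335) / 0.158473 = (0.142493 + 0.014634) / 0.158473 = 0.991507
d₂ = d₁ − σ√T = 0.991507 − 0.158473 = 0.833033
e^{−rT} = e^{−0.0062·0.335} = 0.997925
N(−d₁) = 0.160719,  N(−d₂) = 0.202413
Put price V = K·e^{−rT}·N(−d₂) − S·N(−d₁) = 23.503903 − 21.565294 = 1.938609
ρ = −K·T·e^{−rT}·N(−d₂) = -7.873808

price = 1.938609
ρ = -7.873808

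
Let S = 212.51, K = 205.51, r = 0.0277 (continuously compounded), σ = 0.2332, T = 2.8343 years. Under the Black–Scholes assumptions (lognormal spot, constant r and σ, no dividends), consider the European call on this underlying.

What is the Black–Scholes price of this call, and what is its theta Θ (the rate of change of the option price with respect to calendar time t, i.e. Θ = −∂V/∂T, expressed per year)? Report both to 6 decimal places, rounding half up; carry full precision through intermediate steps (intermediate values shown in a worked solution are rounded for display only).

σ√T = 0.2332·√2.8343 = 0.392601
d₁ = (ln(S/K) + (r+σ²/2)T) / (σ√T) = (ln(212.51/205.51) + (0.0277+0.2332²/2)·2.8343) / 0.392601 = (0.033494 + 0.155578) / 0.392601 = 0.481589
d₂ = d₁ − σ√T = 0.481589 − 0.392601 = 0.088988
e^{−rT} = e^{−0.0277·2.8343} = 0.924493
N(d₁) = 0.684951,  N(d₂) = 0.535454
Call price V = S·N(d₁) − K·e^{−rT}·N(d₂) = 145.558925 − 101.732274 = 43.826651
φ(d₁) = (1/√(2π))·e^{−d₁²/2} = 0.355261
Θ = −S·φ(d₁)·σ/(2√T) − r·K·e^{−rT}·N(d₂) = −5.228807 − 2.817984 = -8.046791

price = 43.826651
Θ = -8.046791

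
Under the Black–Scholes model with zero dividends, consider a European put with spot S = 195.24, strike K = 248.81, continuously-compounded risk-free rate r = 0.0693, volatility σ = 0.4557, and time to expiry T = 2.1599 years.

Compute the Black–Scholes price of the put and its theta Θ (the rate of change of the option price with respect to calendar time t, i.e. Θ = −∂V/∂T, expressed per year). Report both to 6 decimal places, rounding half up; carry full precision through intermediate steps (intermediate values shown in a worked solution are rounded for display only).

σ√T = 0.4557·√2.1599 = 0.669724
d₁ = (ln(S/K) + (r+σ²/2)T) / (σ√T) = (ln(195.24/248.81) + (0.0693+0.4557²/2)·2.1599) / 0.669724 = (-0.242460 + 0.373946) / 0.669724 = 0.196329
d₂ = d₁ − σ√T = 0.196329 − 0.669724 = -0.473395
e^{−rT} = e^{−0.0693·2.1599} = 0.860983
N(−d₁) = 0.422176,  N(−d₂) = 0.682034
Put price V = K·e^{−rT}·N(−d₂) − S·N(−d₁) = 146.106116 − 82.425712 = 63.680404
φ(d₁) = (1/√(2π))·e^{−d₁²/2} = 0.391327
Θ = −S·φ(d₁)·σ/(2√T) + r·K·e^{−rT}·N(−d₂) = −11.845165 + 10.125154 = -1.720011

price = 63.680404
Θ = -1.720011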